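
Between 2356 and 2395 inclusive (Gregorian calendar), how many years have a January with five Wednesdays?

17

January has 31 days; it has five Wednesdays when Wednesday falls among the first (month-length − 28) days — i.e. when January 1 is one of Wednesday/Tuesday/Monday.
January 1 by year: 2356:Sun 2357:Tue✓ 2358:Wed✓ 2359:Thu 2360:Fri 2361:Sun 2362:Mon✓ 2363:Tue✓ 2364:Wed✓ 2365:Fri 2366:Sat 2367:Sun 2368:Mon✓ 2369:Wed✓ 2370:Thu …(10 more)… 2381:Thu 2382:Fri 2383:Sat 2384:Sun 2385:Tue✓ 2386:Wed✓ 2387:Thu 2388:Fri 2389:Sun 2390:Mon✓ 2391:Tue✓ 2392:Wed✓ 2393:Fri 2394:Sat 2395:Sun
Years with five Wednesdays: 2357, 2358, 2362, 2363, 2364, 2368, 2369, 2373, 2374, 2375, 2379, 2380, 2385, 2386, 2390, 2391, 2392 → 17.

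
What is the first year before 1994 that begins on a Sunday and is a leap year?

1984

Jan 1 advances by 2 weekdays after a leap year and by 1 after a common year.
1994: Jan 1 is Saturday.
1993: Friday
1992: Wednesday (leap)
1991: Tuesday
1990: Monday
1989: Sunday
1988: Friday (leap)
1987: Thursday
1986: Wednesday
1985: Tuesday
1984: Sunday (leap)
1984 begins on a Sunday and is a leap year.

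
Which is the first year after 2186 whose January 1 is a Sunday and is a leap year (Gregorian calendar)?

Jan 1 advances by 2 weekdays after a leap year and by 1 after a common year.
2186: Jan 1 is Sunday.
2187: Monday
2188: Tuesday (leap)
2189: Thursday
2190: Friday
2191: Saturday
2192: Sunday (leap)
2192 begins on a Sunday and is a leap year.

2192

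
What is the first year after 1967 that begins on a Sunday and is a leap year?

1984

Jan 1 advances by 2 weekdays after a leap year and by 1 after a common year.
1967: Jan 1 is Sunday.
1968: Monday (leap)
1969: Wednesday
1970: Thursday
1971: Friday
1972: Saturday (leap)
1973: Monday
1974: Tuesday
1975: Wednesday
1976: Thursday (leap)
1977: Saturday
1978: Sunday
1979: Monday
1980: Tuesday (leap)
1981: Thursday
1982: Friday
1983: Saturday
1984: Sunday (leap)
1984 begins on a Sunday and is a leap year.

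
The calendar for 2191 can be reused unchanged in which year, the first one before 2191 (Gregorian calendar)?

Two years share a calendar iff Jan 1 falls on the same weekday and both are leap or both are common. 2191: Jan 1 is Saturday, common year.
2190: Jan 1 Friday, common
2189: Jan 1 Thursday, common
2188: Jan 1 Tuesday, leap
2187: Jan 1 Monday, common
2186: Jan 1 Sunday, common
2185: Jan 1 Saturday, common
2185 matches on both conditions.

2185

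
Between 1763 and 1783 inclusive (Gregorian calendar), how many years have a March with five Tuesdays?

8

March has 31 days; it has five Tuesdays when Tuesday falls among the first (month-length − 28) days — i.e. when March 1 is one of Tuesday/Monday/Sunday.
March 1 by year: 1763:Tue✓ 1764:Thu 1765:Fri 1766:Sat 1767:Sun✓ 1768:Tue✓ 1769:Wed 1770:Thu 1771:Fri 1772:Sun✓ 1773:Mon✓ 1774:Tue✓ 1775:Wed 1776:Fri 1777:Sat 1778:Sun✓ 1779:Mon✓ 1780:Wed 1781:Thu 1782:Fri 1783:Sat
Years with five Tuesdays: 1763, 1767, 1768, 1772, 1773, 1774, 1778, 1779 → 8.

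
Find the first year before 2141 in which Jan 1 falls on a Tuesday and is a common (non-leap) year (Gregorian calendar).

Jan 1 advances by 2 weekdays after a leap year and by 1 after a common year.
2141: Jan 1 is Sunday.
2140: Friday (leap)
2139: Thursday
2138: Wednesday
2137: Tuesday
2137 begins on a Tuesday and is a common year.

2137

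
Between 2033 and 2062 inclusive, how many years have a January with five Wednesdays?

January has 31 days; it has five Wednesdays when Wednesday falls among the first (month-length − 28) days — i.e. when January 1 is one of Wednesday/Tuesday/Monday.
January 1 by year: 2033:Sat 2034:Sun 2035:Mon✓ 2036:Tue✓ 2037:Thu 2038:Fri 2039:Sat 2040:Sun 2041:Tue✓ 2042:Wed✓ 2043:Thu 2044:Fri 2045:Sun 2046:Mon✓ 2047:Tue✓ 2048:Wed✓ 2049:Fri 2050:Sat 2051:Sun 2052:Mon✓ 2053:Wed✓ 2054:Thu 2055:Fri 2056:Sat 2057:Mon✓ 2058:Tue✓ 2059:Wed✓ 2060:Thu 2061:Sat 2062:Sun
Years with five Wednesdays: 2035, 2036, 2041, 2042, 2046, 2047, 2048, 2052, 2053, 2057, 2058, 2059 → 12.

12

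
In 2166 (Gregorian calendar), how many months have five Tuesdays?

4

A month of length L has five Tuesdays iff its first Tuesday is on day ≤ L−28 (so day 1–3 in a 31-day month, 1–2 in a 30-day month, day 1 in a leap February).
Checking each month of 2166: Jan starts Wed (31d); Feb starts Sat (28d); Mar starts Sat (31d); Apr starts Tue (30d) ✓; May starts Thu (31d); Jun starts Sun (30d); Jul starts Tue (31d) ✓; Aug starts Fri (31d); Sep starts Mon (30d) ✓; Oct starts Wed (31d); Nov starts Sat (30d); Dec starts Mon (31d) ✓.
Five-Tuesday months: April, July, September, December → 4.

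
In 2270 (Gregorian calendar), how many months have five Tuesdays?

4

A month of length L has five Tuesdays iff its first Tuesday is on day ≤ L−28 (so day 1–3 in a 31-day month, 1–2 in a 30-day month, day 1 in a leap February).
Checking each month of 2270: Jan starts Sat (31d); Feb starts Tue (28d); Mar starts Tue (31d) ✓; Apr starts Fri (30d); May starts Sun (31d) ✓; Jun starts Wed (30d); Jul starts Fri (31d); Aug starts Mon (31d) ✓; Sep starts Thu (30d); Oct starts Sat (31d); Nov starts Tue (30d) ✓; Dec starts Thu (31d).
Five-Tuesday months: March, May, August, November → 4.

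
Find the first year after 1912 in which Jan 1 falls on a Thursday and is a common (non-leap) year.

1914

Jan 1 advances by 2 weekdays after a leap year and by 1 after a common year.
1912: Jan 1 is Monday (leap).
1913: Wednesday
1914: Thursday
1914 begins on a Thursday and is a common year.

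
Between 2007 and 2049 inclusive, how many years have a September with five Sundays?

September has 30 days; it has five Sundays when Sunday falls among the first (month-length − 28) days — i.e. when September 1 is one of Sunday/Saturday.
September 1 by year: 2007:Sat✓ 2008:Mon 2009:Tue 2010:Wed 2011:Thu 2012:Sat✓ 2013:Sun✓ 2014:Mon 2015:Tue 2016:Thu 2017:Fri 2018:Sat✓ 2019:Sun✓ 2020:Tue 2021:Wed …(13 more)… 2035:Sat✓ 2036:Mon 2037:Tue 2038:Wed 2039:Thu 2040:Sat✓ 2041:Sun✓ 2042:Mon 2043:Tue 2044:Thu 2045:Fri 2046:Sat✓ 2047:Sun✓ 2048:Tue 2049:Wed
Years with five Sundays: 2007, 2012, 2013, 2018, 2019, 2024, 2029, 2030, 2035, 2040, 2041, 2046, 2047 → 13.

13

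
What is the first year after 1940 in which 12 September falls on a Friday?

From one year to the next, a fixed date's weekday advances by 1, or by 2 when a Feb 29 lies between the two dates.
1940: September 12 is Thursday.
1941: Friday (+1)
12 September falls on a Friday in 1941.

1941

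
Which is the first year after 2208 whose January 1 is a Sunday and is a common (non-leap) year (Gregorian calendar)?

Jan 1 advances by 2 weekdays after a leap year and by 1 after a common year.
2208: Jan 1 is Friday (leap).
2209: Sunday
2209 begins on a Sunday and is a common year.

2209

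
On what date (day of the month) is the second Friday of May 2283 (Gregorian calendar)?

11

May 1, 2283 is a Tuesday, so the first Friday is the 4th.
The second Friday is 4 + 7 = 11.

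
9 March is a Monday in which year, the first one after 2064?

From one year to the next, a fixed date's weekday advances by 1, or by 2 when a Feb 29 lies between the two dates.
2064: March 9 is Sunday.
2065: Monday (+1)
9 March falls on a Monday in 2065.

2065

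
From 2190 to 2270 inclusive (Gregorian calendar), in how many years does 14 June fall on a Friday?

Track 14 June's weekday year by year (advancing +1, or +2 across a Feb 29):
  2190: Mon  2191: Tue (+1)  2192: Thu (+2)  2193: Fri (+1) ✓  2194: Sat (+1)
  2195: Sun (+1)  2196: Tue (+2)  2197: Wed (+1)  2198: Thu (+1)  2199: Fri (+1) ✓
  2200: Sat (+1)  2201: Sun (+1)  2202: Mon (+1)  2203: Tue (+1)  … (53 more years) …
  2257: Sun (+1)  2258: Mon (+1)  2259: Tue (+1)  2260: Thu (+2)  2261: Fri (+1) ✓
  2262: Sat (+1)  2263: Sun (+1)  2264: Tue (+2)  2265: Wed (+1)  2266: Thu (+1)
  2267: Fri (+1) ✓  2268: Sun (+2)  2269: Mon (+1)  2270: Tue (+1)
Friday years: 2193, 2199, 2205, 2211, 2216, 2222, 2233, 2239, 2244, 2250, 2261, 2267 — 12 in total.

12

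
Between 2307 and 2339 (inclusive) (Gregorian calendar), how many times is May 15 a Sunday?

Track May 15's weekday year by year (advancing +1, or +2 across a Feb 29):
  2307: Wed  2308: Fri (+2)  2309: Sat (+1)  2310: Sun (+1) ✓  2311: Mon (+1)
  2312: Wed (+2)  2313: Thu (+1)  2314: Fri (+1)  2315: Sat (+1)  2316: Mon (+2)
  2317: Tue (+1)  2318: Wed (+1)  2319: Thu (+1)  2320: Sat (+2)  … (5 more years) …
  2326: Sat (+1)  2327: Sun (+1) ✓  2328: Tue (+2)  2329: Wed (+1)  2330: Thu (+1)
  2331: Fri (+1)  2332: Sun (+2) ✓  2333: Mon (+1)  2334: Tue (+1)  2335: Wed (+1)
  2336: Fri (+2)  2337: Sat (+1)  2338: Sun (+1) ✓  2339: Mon (+1)
Sunday years: 2310, 2321, 2327, 2332, 2338 — 5 in total.

5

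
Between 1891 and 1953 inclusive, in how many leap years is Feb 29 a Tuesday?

Leap years in 1891–1953: 15 of them.
Feb 29 weekday advances by 5 (mod 7) from one leap year to the next four years later (or differs when a century non-leap intervenes).
Leap-day weekdays: 1892:Mon 1896:Sat 1904:Mon 1908:Sat 1912:Thu 1916:Tue✓ 1920:Sun 1924:Fri 1928:Wed 1932:Mon 1936:Sat 1940:Thu 1944:Tue✓ 1948:Sun 1952:Fri
Tuesday: 1916, 1944 → 2.

2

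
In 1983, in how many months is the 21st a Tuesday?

Check the 21st of each month of 1983: Jan 21: Fri, Feb 21: Mon, Mar 21: Mon, Apr 21: Thu, May 21: Sat, Jun 21: Tue, Jul 21: Thu, Aug 21: Sun, Sep 21: Wed, Oct 21: Fri, Nov 21: Mon, Dec 21: Wed.
Tuesday occurs in June — 1 month.

1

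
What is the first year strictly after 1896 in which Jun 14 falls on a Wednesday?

From one year to the next, a fixed date's weekday advances by 1, or by 2 when a Feb 29 lies between the two dates.
1896: June 14 is Sunday.
1897: Monday (+1)
1898: Tuesday (+1)
1899: Wednesday (+1)
Jun 14 falls on a Wednesday in 1899.

1899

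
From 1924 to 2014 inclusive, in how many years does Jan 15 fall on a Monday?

Track Jan 15's weekday year by year (advancing +1, or +2 across a Feb 29):
  1924: Tue  1925: Thu (+2)  1926: Fri (+1)  1927: Sat (+1)  1928: Sun (+1)
  1929: Tue (+2)  1930: Wed (+1)  1931: Thu (+1)  1932: Fri (+1)  1933: Sun (+2)
  1934: Mon (+1) ✓  1935: Tue (+1)  1936: Wed (+1)  1937: Fri (+2)  … (63 more years) …
  2001: Mon (+2) ✓  2002: Tue (+1)  2003: Wed (+1)  2004: Thu (+1)  2005: Sat (+2)
  2006: Sun (+1)  2007: Mon (+1) ✓  2008: Tue (+1)  2009: Thu (+2)  2010: Fri (+1)
  2011: Sat (+1)  2012: Sun (+1)  2013: Tue (+2)  2014: Wed (+1)
Monday years: 1934, 1940, 1945, 1951, 1962, 1968, 1973, 1979, 1990, 1996, 2001, 2007 — 12 in total.

12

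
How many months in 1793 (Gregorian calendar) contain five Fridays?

4

A month of length L has five Fridays iff its first Friday is on day ≤ L−28 (so day 1–3 in a 31-day month, 1–2 in a 30-day month, day 1 in a leap February).
Checking each month of 1793: Jan starts Tue (31d); Feb starts Fri (28d); Mar starts Fri (31d) ✓; Apr starts Mon (30d); May starts Wed (31d) ✓; Jun starts Sat (30d); Jul starts Mon (31d); Aug starts Thu (31d) ✓; Sep starts Sun (30d); Oct starts Tue (31d); Nov starts Fri (30d) ✓; Dec starts Sun (31d).
Five-Friday months: March, May, August, November → 4.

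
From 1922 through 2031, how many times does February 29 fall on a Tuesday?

Leap years in 1922–2031: 27 of them.
Feb 29 weekday advances by 5 (mod 7) from one leap year to the next four years later (or differs when a century non-leap intervenes).
Leap-day weekdays: 1924:Fri 1928:Wed 1932:Mon 1936:Sat 1940:Thu 1944:Tue✓ 1948:Sun 1952:Fri 1956:Wed 1960:Mon 1964:Sat 1968:Thu 1972:Tue✓ 1976:Sun 1980:Fri 1984:Wed 1988:Mon 1992:Sat 1996:Thu 2000:Tue✓ 2004:Sun 2008:Fri 2012:Wed 2016:Mon 2020:Sat 2024:Thu 2028:Tue✓
Tuesday: 1944, 1972, 2000, 2028 → 4.

4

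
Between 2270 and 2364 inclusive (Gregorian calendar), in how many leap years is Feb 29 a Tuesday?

3

Leap years in 2270–2364: 23 of them.
Feb 29 weekday advances by 5 (mod 7) from one leap year to the next four years later (or differs when a century non-leap intervenes).
Leap-day weekdays: 2272:Thu 2276:Tue✓ 2280:Sun 2284:Fri 2288:Wed 2292:Mon 2296:Sat 2304:Mon 2308:Sat 2312:Thu 2316:Tue✓ 2320:Sun 2324:Fri 2328:Wed 2332:Mon 2336:Sat 2340:Thu 2344:Tue✓ 2348:Sun 2352:Fri 2356:Wed 2360:Mon 2364:Sat
Tuesday: 2276, 2316, 2344 → 3.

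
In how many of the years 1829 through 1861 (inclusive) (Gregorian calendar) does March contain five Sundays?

14

March has 31 days; it has five Sundays when Sunday falls among the first (month-length − 28) days — i.e. when March 1 is one of Sunday/Saturday/Friday.
March 1 by year: 1829:Sun✓ 1830:Mon 1831:Tue 1832:Thu 1833:Fri✓ 1834:Sat✓ 1835:Sun✓ 1836:Tue 1837:Wed 1838:Thu 1839:Fri✓ 1840:Sun✓ 1841:Mon 1842:Tue 1843:Wed …(3 more)… 1847:Mon 1848:Wed 1849:Thu 1850:Fri✓ 1851:Sat✓ 1852:Mon 1853:Tue 1854:Wed 1855:Thu 1856:Sat✓ 1857:Sun✓ 1858:Mon 1859:Tue 1860:Thu 1861:Fri✓
Years with five Sundays: 1829, 1833, 1834, 1835, 1839, 1840, 1844, 1845, 1846, 1850, 1851, 1856, 1857, 1861 → 14.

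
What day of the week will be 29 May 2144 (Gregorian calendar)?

January 1, 2144 is a Wednesday.
May 29 is day 150 of the year, i.e. 149 days after Jan 1.
149 mod 7 = 2, so advance 2 weekdays from Wednesday: Friday.

Friday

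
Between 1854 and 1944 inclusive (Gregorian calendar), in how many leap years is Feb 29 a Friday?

3

Leap years in 1854–1944: 22 of them.
Feb 29 weekday advances by 5 (mod 7) from one leap year to the next four years later (or differs when a century non-leap intervenes).
Leap-day weekdays: 1856:Fri✓ 1860:Wed 1864:Mon 1868:Sat 1872:Thu 1876:Tue 1880:Sun 1884:Fri✓ 1888:Wed 1892:Mon 1896:Sat 1904:Mon 1908:Sat 1912:Thu 1916:Tue 1920:Sun 1924:Fri✓ 1928:Wed 1932:Mon 1936:Sat 1940:Thu 1944:Tue
Friday: 1856, 1884, 1924 → 3.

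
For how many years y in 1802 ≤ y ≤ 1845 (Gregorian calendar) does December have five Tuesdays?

December has 31 days; it has five Tuesdays when Tuesday falls among the first (month-length − 28) days — i.e. when December 1 is one of Tuesday/Monday/Sunday.
December 1 by year: 1802:Wed 1803:Thu 1804:Sat 1805:Sun✓ 1806:Mon✓ 1807:Tue✓ 1808:Thu 1809:Fri 1810:Sat 1811:Sun✓ 1812:Tue✓ 1813:Wed 1814:Thu 1815:Fri 1816:Sun✓ …(14 more)… 1831:Thu 1832:Sat 1833:Sun✓ 1834:Mon✓ 1835:Tue✓ 1836:Thu 1837:Fri 1838:Sat 1839:Sun✓ 1840:Tue✓ 1841:Wed 1842:Thu 1843:Fri 1844:Sun✓ 1845:Mon✓
Years with five Tuesdays: 1805, 1806, 1807, 1811, 1812, 1816, 1817, 1818, 1822, 1823, 1828, 1829, 1833, 1834, 1835, 1839, 1840, 1844, 1845 → 19.

19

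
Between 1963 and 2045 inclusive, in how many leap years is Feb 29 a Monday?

3

Leap years in 1963–2045: 21 of them.
Feb 29 weekday advances by 5 (mod 7) from one leap year to the next four years later (or differs when a century non-leap intervenes).
Leap-day weekdays: 1964:Sat 1968:Thu 1972:Tue 1976:Sun 1980:Fri 1984:Wed 1988:Mon✓ 1992:Sat 1996:Thu 2000:Tue 2004:Sun 2008:Fri 2012:Wed 2016:Mon✓ 2020:Sat 2024:Thu 2028:Tue 2032:Sun 2036:Fri 2040:Wed 2044:Mon✓
Monday: 1988, 2016, 2044 → 3.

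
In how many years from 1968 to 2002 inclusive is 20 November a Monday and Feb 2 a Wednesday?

2

Check each year's weekday for 20 November and Feb 2:
  1968: Wed/Fri  1969: Thu/Sun  1970: Fri/Mon  1971: Sat/Tue  1972: Mon/Wed ✓  1973: Tue/Fri  1974: Wed/Sat  1975: Thu/Sun  1976: Sat/Mon  1977: Sun/Wed  1978: Mon/Thu  1979: Tue/Fri  1980: Thu/Sat  1981: Fri/Mon  …(7 more)…  1989: Mon/Thu  1990: Tue/Fri  1991: Wed/Sat  1992: Fri/Sun  1993: Sat/Tue  1994: Sun/Wed  1995: Mon/Thu  1996: Wed/Fri  1997: Thu/Sun  1998: Fri/Mon  1999: Sat/Tue  2000: Mon/Wed ✓  2001: Tue/Fri  2002: Wed/Sat
Both conditions hold in: 1972, 2000 — 2.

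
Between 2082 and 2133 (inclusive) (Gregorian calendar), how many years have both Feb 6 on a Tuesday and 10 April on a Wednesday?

1

Check each year's weekday for Feb 6 and 10 April:
  2082: Fri/Fri  2083: Sat/Sat  2084: Sun/Mon  2085: Tue/Tue  2086: Wed/Wed  2087: Thu/Thu  2088: Fri/Sat  2089: Sun/Sun  2090: Mon/Mon  2091: Tue/Tue  2092: Wed/Thu  2093: Fri/Fri  2094: Sat/Sat  2095: Sun/Sun  …(24 more)…  2120: Tue/Wed ✓  2121: Thu/Thu  2122: Fri/Fri  2123: Sat/Sat  2124: Sun/Mon  2125: Tue/Tue  2126: Wed/Wed  2127: Thu/Thu  2128: Fri/Sat  2129: Sun/Sun  2130: Mon/Mon  2131: Tue/Tue  2132: Wed/Thu  2133: Fri/Fri
Both conditions hold in: 2120 — 1.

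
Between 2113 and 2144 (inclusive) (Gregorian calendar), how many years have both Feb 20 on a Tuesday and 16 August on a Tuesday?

0

Check each year's weekday for Feb 20 and 16 August:
  2113: Mon/Wed  2114: Tue/Thu  2115: Wed/Fri  2116: Thu/Sun  2117: Sat/Mon  2118: Sun/Tue  2119: Mon/Wed  2120: Tue/Fri  2121: Thu/Sat  2122: Fri/Sun  2123: Sat/Mon  2124: Sun/Wed  2125: Tue/Thu  2126: Wed/Fri  …(4 more)…  2131: Tue/Thu  2132: Wed/Sat  2133: Fri/Sun  2134: Sat/Mon  2135: Sun/Tue  2136: Mon/Thu  2137: Wed/Fri  2138: Thu/Sat  2139: Fri/Sun  2140: Sat/Tue  2141: Mon/Wed  2142: Tue/Thu  2143: Wed/Fri  2144: Thu/Sun
Both conditions hold in: no year — 0.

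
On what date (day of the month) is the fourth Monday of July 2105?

27

July 1, 2105 is a Wednesday, so the first Monday is the 6th.
The fourth Monday is 6 + 21 = 27.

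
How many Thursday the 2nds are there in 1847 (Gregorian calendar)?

2

Check the 2nd of each month of 1847: Jan 2: Sat, Feb 2: Tue, Mar 2: Tue, Apr 2: Fri, May 2: Sun, Jun 2: Wed, Jul 2: Fri, Aug 2: Mon, Sep 2: Thu, Oct 2: Sat, Nov 2: Tue, Dec 2: Thu.
Thursday occurs in September, December — 2 months.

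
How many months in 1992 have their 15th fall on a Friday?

1

Check the 15th of each month of 1992: Jan 15: Wed, Feb 15: Sat, Mar 15: Sun, Apr 15: Wed, May 15: Fri, Jun 15: Mon, Jul 15: Wed, Aug 15: Sat, Sep 15: Tue, Oct 15: Thu, Nov 15: Sun, Dec 15: Tue.
Friday occurs in May — 1 month.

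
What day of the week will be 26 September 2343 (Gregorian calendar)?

Sunday

January 1, 2343 is a Friday.
September 26 is day 269 of the year, i.e. 268 days after Jan 1.
268 mod 7 = 2, so advance 2 weekdays from Friday: Sunday.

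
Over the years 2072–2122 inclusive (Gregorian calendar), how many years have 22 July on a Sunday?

7

Track 22 July's weekday year by year (advancing +1, or +2 across a Feb 29):
  2072: Fri  2073: Sat (+1)  2074: Sun (+1) ✓  2075: Mon (+1)  2076: Wed (+2)
  2077: Thu (+1)  2078: Fri (+1)  2079: Sat (+1)  2080: Mon (+2)  2081: Tue (+1)
  2082: Wed (+1)  2083: Thu (+1)  2084: Sat (+2)  2085: Sun (+1) ✓  … (23 more years) …
  2109: Mon (+1)  2110: Tue (+1)  2111: Wed (+1)  2112: Fri (+2)  2113: Sat (+1)
  2114: Sun (+1) ✓  2115: Mon (+1)  2116: Wed (+2)  2117: Thu (+1)  2118: Fri (+1)
  2119: Sat (+1)  2120: Mon (+2)  2121: Tue (+1)  2122: Wed (+1)
Sunday years: 2074, 2085, 2091, 2096, 2103, 2108, 2114 — 7 in total.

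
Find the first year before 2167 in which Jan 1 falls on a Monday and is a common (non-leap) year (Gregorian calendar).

Jan 1 advances by 2 weekdays after a leap year and by 1 after a common year.
2167: Jan 1 is Thursday.
2166: Wednesday
2165: Tuesday
2164: Sunday (leap)
2163: Saturday
2162: Friday
2161: Thursday
2160: Tuesday (leap)
2159: Monday
2159 begins on a Monday and is a common year.

2159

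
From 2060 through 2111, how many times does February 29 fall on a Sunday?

Leap years in 2060–2111: 12 of them.
Feb 29 weekday advances by 5 (mod 7) from one leap year to the next four years later (or differs when a century non-leap intervenes).
Leap-day weekdays: 2060:Sun✓ 2064:Fri 2068:Wed 2072:Mon 2076:Sat 2080:Thu 2084:Tue 2088:Sun✓ 2092:Fri 2096:Wed 2104:Fri 2108:Wed
Sunday: 2060, 2088 → 2.

2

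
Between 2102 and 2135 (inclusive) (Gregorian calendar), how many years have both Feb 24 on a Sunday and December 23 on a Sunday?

Check each year's weekday for Feb 24 and December 23:
  2102: Fri/Sat  2103: Sat/Sun  2104: Sun/Tue  2105: Tue/Wed  2106: Wed/Thu  2107: Thu/Fri  2108: Fri/Sun  2109: Sun/Mon  2110: Mon/Tue  2111: Tue/Wed  2112: Wed/Fri  2113: Fri/Sat  2114: Sat/Sun  2115: Sun/Mon  …(6 more)…  2122: Tue/Wed  2123: Wed/Thu  2124: Thu/Sat  2125: Sat/Sun  2126: Sun/Mon  2127: Mon/Tue  2128: Tue/Thu  2129: Thu/Fri  2130: Fri/Sat  2131: Sat/Sun  2132: Sun/Tue  2133: Tue/Wed  2134: Wed/Thu  2135: Thu/Fri
Both conditions hold in: no year — 0.

0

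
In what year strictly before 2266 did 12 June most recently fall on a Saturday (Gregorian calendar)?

2258

From one year to the next, a fixed date's weekday advances by 1, or by 2 when a Feb 29 lies between the two dates.
2266: June 12 is Tuesday.
2265: Monday (−1)
2264: Sunday (−1)
2263: Friday (−2)
2262: Thursday (−1)
2261: Wednesday (−1)
2260: Tuesday (−1)
2259: Sunday (−2)
2258: Saturday (−1)
12 June falls on a Saturday in 2258.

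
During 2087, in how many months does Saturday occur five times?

4

A month of length L has five Saturdays iff its first Saturday is on day ≤ L−28 (so day 1–3 in a 31-day month, 1–2 in a 30-day month, day 1 in a leap February).
Checking each month of 2087: Jan starts Wed (31d); Feb starts Sat (28d); Mar starts Sat (31d) ✓; Apr starts Tue (30d); May starts Thu (31d) ✓; Jun starts Sun (30d); Jul starts Tue (31d); Aug starts Fri (31d) ✓; Sep starts Mon (30d); Oct starts Wed (31d); Nov starts Sat (30d) ✓; Dec starts Mon (31d).
Five-Saturday months: March, May, August, November → 4.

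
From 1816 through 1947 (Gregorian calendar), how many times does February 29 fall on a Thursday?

5

Leap years in 1816–1947: 32 of them.
Feb 29 weekday advances by 5 (mod 7) from one leap year to the next four years later (or differs when a century non-leap intervenes).
Leap-day weekdays: 1816:Thu✓ 1820:Tue 1824:Sun 1828:Fri 1832:Wed 1836:Mon 1840:Sat 1844:Thu✓ 1848:Tue 1852:Sun 1856:Fri 1860:Wed 1864:Mon …(6 more)… 1892:Mon 1896:Sat 1904:Mon 1908:Sat 1912:Thu✓ 1916:Tue 1920:Sun 1924:Fri 1928:Wed 1932:Mon 1936:Sat 1940:Thu✓ 1944:Tue
Thursday: 1816, 1844, 1872, 1912, 1940 → 5.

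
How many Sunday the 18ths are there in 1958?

Check the 18th of each month of 1958: Jan 18: Sat, Feb 18: Tue, Mar 18: Tue, Apr 18: Fri, May 18: Sun, Jun 18: Wed, Jul 18: Fri, Aug 18: Mon, Sep 18: Thu, Oct 18: Sat, Nov 18: Tue, Dec 18: Thu.
Sunday occurs in May — 1 month.

1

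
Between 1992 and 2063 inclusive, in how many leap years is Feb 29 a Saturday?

3

Leap years in 1992–2063: 18 of them.
Feb 29 weekday advances by 5 (mod 7) from one leap year to the next four years later (or differs when a century non-leap intervenes).
Leap-day weekdays: 1992:Sat✓ 1996:Thu 2000:Tue 2004:Sun 2008:Fri 2012:Wed 2016:Mon 2020:Sat✓ 2024:Thu 2028:Tue 2032:Sun 2036:Fri 2040:Wed 2044:Mon 2048:Sat✓ 2052:Thu 2056:Tue 2060:Sun
Saturday: 1992, 2020, 2048 → 3.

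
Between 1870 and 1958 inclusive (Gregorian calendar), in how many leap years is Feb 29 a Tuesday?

Leap years in 1870–1958: 21 of them.
Feb 29 weekday advances by 5 (mod 7) from one leap year to the next four years later (or differs when a century non-leap intervenes).
Leap-day weekdays: 1872:Thu 1876:Tue✓ 1880:Sun 1884:Fri 1888:Wed 1892:Mon 1896:Sat 1904:Mon 1908:Sat 1912:Thu 1916:Tue✓ 1920:Sun 1924:Fri 1928:Wed 1932:Mon 1936:Sat 1940:Thu 1944:Tue✓ 1948:Sun 1952:Fri 1956:Wed
Tuesday: 1876, 1916, 1944 → 3.

3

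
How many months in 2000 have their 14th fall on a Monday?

2

Check the 14th of each month of 2000: Jan 14: Fri, Feb 14: Mon, Mar 14: Tue, Apr 14: Fri, May 14: Sun, Jun 14: Wed, Jul 14: Fri, Aug 14: Mon, Sep 14: Thu, Oct 14: Sat, Nov 14: Tue, Dec 14: Thu.
Monday occurs in February, August — 2 months.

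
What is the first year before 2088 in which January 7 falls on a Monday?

2086

From one year to the next, a fixed date's weekday advances by 1, or by 2 when a Feb 29 lies between the two dates.
2088: January 7 is Wednesday.
2087: Tuesday (−1)
2086: Monday (−1)
January 7 falls on a Monday in 2086.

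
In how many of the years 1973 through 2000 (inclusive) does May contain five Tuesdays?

12

May has 31 days; it has five Tuesdays when Tuesday falls among the first (month-length − 28) days — i.e. when May 1 is one of Tuesday/Monday/Sunday.
May 1 by year: 1973:Tue✓ 1974:Wed 1975:Thu 1976:Sat 1977:Sun✓ 1978:Mon✓ 1979:Tue✓ 1980:Thu 1981:Fri 1982:Sat 1983:Sun✓ 1984:Tue✓ 1985:Wed 1986:Thu 1987:Fri 1988:Sun✓ 1989:Mon✓ 1990:Tue✓ 1991:Wed 1992:Fri 1993:Sat 1994:Sun✓ 1995:Mon✓ 1996:Wed 1997:Thu 1998:Fri 1999:Sat 2000:Mon✓
Years with five Tuesdays: 1973, 1977, 1978, 1979, 1983, 1984, 1988, 1989, 1990, 1994, 1995, 2000 → 12.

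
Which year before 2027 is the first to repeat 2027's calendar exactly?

2021

Two years share a calendar iff Jan 1 falls on the same weekday and both are leap or both are common. 2027: Jan 1 is Friday, common year.
2026: Jan 1 Thursday, common
2025: Jan 1 Wednesday, common
2024: Jan 1 Monday, leap
2023: Jan 1 Sunday, common
2022: Jan 1 Saturday, common
2021: Jan 1 Friday, common
2021 matches on both conditions.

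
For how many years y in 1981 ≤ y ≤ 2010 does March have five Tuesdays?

14

March has 31 days; it has five Tuesdays when Tuesday falls among the first (month-length − 28) days — i.e. when March 1 is one of Tuesday/Monday/Sunday.
March 1 by year: 1981:Sun✓ 1982:Mon✓ 1983:Tue✓ 1984:Thu 1985:Fri 1986:Sat 1987:Sun✓ 1988:Tue✓ 1989:Wed 1990:Thu 1991:Fri 1992:Sun✓ 1993:Mon✓ 1994:Tue✓ 1995:Wed 1996:Fri 1997:Sat 1998:Sun✓ 1999:Mon✓ 2000:Wed 2001:Thu 2002:Fri 2003:Sat 2004:Mon✓ 2005:Tue✓ 2006:Wed 2007:Thu 2008:Sat 2009:Sun✓ 2010:Mon✓
Years with five Tuesdays: 1981, 1982, 1983, 1987, 1988, 1992, 1993, 1994, 1998, 1999, 2004, 2005, 2009, 2010 → 14.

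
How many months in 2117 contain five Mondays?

4

A month of length L has five Mondays iff its first Monday is on day ≤ L−28 (so day 1–3 in a 31-day month, 1–2 in a 30-day month, day 1 in a leap February).
Checking each month of 2117: Jan starts Fri (31d); Feb starts Mon (28d); Mar starts Mon (31d) ✓; Apr starts Thu (30d); May starts Sat (31d) ✓; Jun starts Tue (30d); Jul starts Thu (31d); Aug starts Sun (31d) ✓; Sep starts Wed (30d); Oct starts Fri (31d); Nov starts Mon (30d) ✓; Dec starts Wed (31d).
Five-Monday months: March, May, August, November → 4.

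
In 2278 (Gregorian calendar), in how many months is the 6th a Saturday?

2

Check the 6th of each month of 2278: Jan 6: Sun, Feb 6: Wed, Mar 6: Wed, Apr 6: Sat, May 6: Mon, Jun 6: Thu, Jul 6: Sat, Aug 6: Tue, Sep 6: Fri, Oct 6: Sun, Nov 6: Wed, Dec 6: Fri.
Saturday occurs in April, July — 2 months.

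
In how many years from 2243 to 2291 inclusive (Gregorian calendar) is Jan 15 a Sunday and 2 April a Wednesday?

Check each year's weekday for Jan 15 and 2 April:
  2243: Sun/Sun  2244: Mon/Tue  2245: Wed/Wed  2246: Thu/Thu  2247: Fri/Fri  2248: Sat/Sun  2249: Mon/Mon  2250: Tue/Tue  2251: Wed/Wed  2252: Thu/Fri  2253: Sat/Sat  2254: Sun/Sun  2255: Mon/Mon  2256: Tue/Wed  …(21 more)…  2278: Tue/Tue  2279: Wed/Wed  2280: Thu/Fri  2281: Sat/Sat  2282: Sun/Sun  2283: Mon/Mon  2284: Tue/Wed  2285: Thu/Thu  2286: Fri/Fri  2287: Sat/Sat  2288: Sun/Mon  2289: Tue/Tue  2290: Wed/Wed  2291: Thu/Thu
Both conditions hold in: no year — 0.

0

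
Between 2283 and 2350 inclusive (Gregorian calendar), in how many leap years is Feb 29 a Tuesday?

Leap years in 2283–2350: 16 of them.
Feb 29 weekday advances by 5 (mod 7) from one leap year to the next four years later (or differs when a century non-leap intervenes).
Leap-day weekdays: 2284:Fri 2288:Wed 2292:Mon 2296:Sat 2304:Mon 2308:Sat 2312:Thu 2316:Tue✓ 2320:Sun 2324:Fri 2328:Wed 2332:Mon 2336:Sat 2340:Thu 2344:Tue✓ 2348:Sun
Tuesday: 2316, 2344 → 2.

2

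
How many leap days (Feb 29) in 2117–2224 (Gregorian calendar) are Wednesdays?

4

Leap years in 2117–2224: 26 of them.
Feb 29 weekday advances by 5 (mod 7) from one leap year to the next four years later (or differs when a century non-leap intervenes).
Leap-day weekdays: 2120:Thu 2124:Tue 2128:Sun 2132:Fri 2136:Wed✓ 2140:Mon 2144:Sat 2148:Thu 2152:Tue 2156:Sun 2160:Fri 2164:Wed✓ 2168:Mon 2172:Sat 2176:Thu 2180:Tue 2184:Sun 2188:Fri 2192:Wed✓ 2196:Mon 2204:Wed✓ 2208:Mon 2212:Sat 2216:Thu 2220:Tue 2224:Sun
Wednesday: 2136, 2164, 2192, 2204 → 4.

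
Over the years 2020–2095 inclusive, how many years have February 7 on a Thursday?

Track February 7's weekday year by year (advancing +1, or +2 across a Feb 29):
  2020: Fri  2021: Sun (+2)  2022: Mon (+1)  2023: Tue (+1)  2024: Wed (+1)
  2025: Fri (+2)  2026: Sat (+1)  2027: Sun (+1)  2028: Mon (+1)  2029: Wed (+2)
  2030: Thu (+1) ✓  2031: Fri (+1)  2032: Sat (+1)  2033: Mon (+2)  … (48 more years) …
  2082: Sat (+1)  2083: Sun (+1)  2084: Mon (+1)  2085: Wed (+2)  2086: Thu (+1) ✓
  2087: Fri (+1)  2088: Sat (+1)  2089: Mon (+2)  2090: Tue (+1)  2091: Wed (+1)
  2092: Thu (+1) ✓  2093: Sat (+2)  2094: Sun (+1)  2095: Mon (+1)
Thursday years: 2030, 2036, 2041, 2047, 2058, 2064, 2069, 2075, 2086, 2092 — 10 in total.

10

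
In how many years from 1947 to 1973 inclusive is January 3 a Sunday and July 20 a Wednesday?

Check each year's weekday for January 3 and July 20:
  1947: Fri/Sun  1948: Sat/Tue  1949: Mon/Wed  1950: Tue/Thu  1951: Wed/Fri  1952: Thu/Sun  1953: Sat/Mon  1954: Sun/Tue  1955: Mon/Wed  1956: Tue/Fri  1957: Thu/Sat  1958: Fri/Sun  1959: Sat/Mon  1960: Sun/Wed ✓  1961: Tue/Thu  1962: Wed/Fri  1963: Thu/Sat  1964: Fri/Mon  1965: Sun/Tue  1966: Mon/Wed  1967: Tue/Thu  1968: Wed/Sat  1969: Fri/Sun  1970: Sat/Mon  1971: Sun/Tue  1972: Mon/Thu  1973: Wed/Fri
Both conditions hold in: 1960 — 1.

1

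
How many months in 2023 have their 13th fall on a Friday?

Check the 13th of each month of 2023: Jan 13: Fri, Feb 13: Mon, Mar 13: Mon, Apr 13: Thu, May 13: Sat, Jun 13: Tue, Jul 13: Thu, Aug 13: Sun, Sep 13: Wed, Oct 13: Fri, Nov 13: Mon, Dec 13: Wed.
Friday occurs in January, October — 2 months.

2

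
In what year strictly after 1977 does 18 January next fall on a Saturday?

From one year to the next, a fixed date's weekday advances by 1, or by 2 when a Feb 29 lies between the two dates.
1977: January 18 is Tuesday.
1978: Wednesday (+1)
1979: Thursday (+1)
1980: Friday (+1)
1981: Sunday (+2)
1982: Monday (+1)
1983: Tuesday (+1)
1984: Wednesday (+1)
1985: Friday (+2)
1986: Saturday (+1)
18 January falls on a Saturday in 1986.

1986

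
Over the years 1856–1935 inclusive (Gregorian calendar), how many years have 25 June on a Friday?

Track 25 June's weekday year by year (advancing +1, or +2 across a Feb 29):
  1856: Wed  1857: Thu (+1)  1858: Fri (+1) ✓  1859: Sat (+1)  1860: Mon (+2)
  1861: Tue (+1)  1862: Wed (+1)  1863: Thu (+1)  1864: Sat (+2)  1865: Sun (+1)
  1866: Mon (+1)  1867: Tue (+1)  1868: Thu (+2)  1869: Fri (+1) ✓  … (52 more years) …
  1922: Sun (+1)  1923: Mon (+1)  1924: Wed (+2)  1925: Thu (+1)  1926: Fri (+1) ✓
  1927: Sat (+1)  1928: Mon (+2)  1929: Tue (+1)  1930: Wed (+1)  1931: Thu (+1)
  1932: Sat (+2)  1933: Sun (+1)  1934: Mon (+1)  1935: Tue (+1)
Friday years: 1858, 1869, 1875, 1880, 1886, 1897, 1909, 1915, 1920, 1926 — 10 in total.

10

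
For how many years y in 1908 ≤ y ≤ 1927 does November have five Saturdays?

November has 30 days; it has five Saturdays when Saturday falls among the first (month-length − 28) days — i.e. when November 1 is one of Saturday/Friday.
November 1 by year: 1908:Sun 1909:Mon 1910:Tue 1911:Wed 1912:Fri✓ 1913:Sat✓ 1914:Sun 1915:Mon 1916:Wed 1917:Thu 1918:Fri✓ 1919:Sat✓ 1920:Mon 1921:Tue 1922:Wed 1923:Thu 1924:Sat✓ 1925:Sun 1926:Mon 1927:Tue
Years with five Saturdays: 1912, 1913, 1918, 1919, 1924 → 5.

5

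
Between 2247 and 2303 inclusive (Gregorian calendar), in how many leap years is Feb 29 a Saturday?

Leap years in 2247–2303: 13 of them.
Feb 29 weekday advances by 5 (mod 7) from one leap year to the next four years later (or differs when a century non-leap intervenes).
Leap-day weekdays: 2248:Tue 2252:Sun 2256:Fri 2260:Wed 2264:Mon 2268:Sat✓ 2272:Thu 2276:Tue 2280:Sun 2284:Fri 2288:Wed 2292:Mon 2296:Sat✓
Saturday: 2268, 2296 → 2.

2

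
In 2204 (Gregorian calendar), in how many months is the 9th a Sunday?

Check the 9th of each month of 2204: Jan 9: Mon, Feb 9: Thu, Mar 9: Fri, Apr 9: Mon, May 9: Wed, Jun 9: Sat, Jul 9: Mon, Aug 9: Thu, Sep 9: Sun, Oct 9: Tue, Nov 9: Fri, Dec 9: Sun.
Sunday occurs in September, December — 2 months.

2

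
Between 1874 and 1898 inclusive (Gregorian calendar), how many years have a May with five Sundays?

12

May has 31 days; it has five Sundays when Sunday falls among the first (month-length − 28) days — i.e. when May 1 is one of Sunday/Saturday/Friday.
May 1 by year: 1874:Fri✓ 1875:Sat✓ 1876:Mon 1877:Tue 1878:Wed 1879:Thu 1880:Sat✓ 1881:Sun✓ 1882:Mon 1883:Tue 1884:Thu 1885:Fri✓ 1886:Sat✓ 1887:Sun✓ 1888:Tue 1889:Wed 1890:Thu 1891:Fri✓ 1892:Sun✓ 1893:Mon 1894:Tue 1895:Wed 1896:Fri✓ 1897:Sat✓ 1898:Sun✓
Years with five Sundays: 1874, 1875, 1880, 1881, 1885, 1886, 1887, 1891, 1892, 1896, 1897, 1898 → 12.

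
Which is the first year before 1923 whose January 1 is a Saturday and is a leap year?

Jan 1 advances by 2 weekdays after a leap year and by 1 after a common year.
1923: Jan 1 is Monday.
1922: Sunday
1921: Saturday
1920: Thursday (leap)
1919: Wednesday
1918: Tuesday
1917: Monday
1916: Saturday (leap)
1916 begins on a Saturday and is a leap year.

1916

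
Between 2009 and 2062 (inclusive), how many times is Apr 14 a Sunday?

8

Track Apr 14's weekday year by year (advancing +1, or +2 across a Feb 29):
  2009: Tue  2010: Wed (+1)  2011: Thu (+1)  2012: Sat (+2)  2013: Sun (+1) ✓
  2014: Mon (+1)  2015: Tue (+1)  2016: Thu (+2)  2017: Fri (+1)  2018: Sat (+1)
  2019: Sun (+1) ✓  2020: Tue (+2)  2021: Wed (+1)  2022: Thu (+1)  … (26 more years) …
  2049: Wed (+1)  2050: Thu (+1)  2051: Fri (+1)  2052: Sun (+2) ✓  2053: Mon (+1)
  2054: Tue (+1)  2055: Wed (+1)  2056: Fri (+2)  2057: Sat (+1)  2058: Sun (+1) ✓
  2059: Mon (+1)  2060: Wed (+2)  2061: Thu (+1)  2062: Fri (+1)
Sunday years: 2013, 2019, 2024, 2030, 2041, 2047, 2052, 2058 — 8 in total.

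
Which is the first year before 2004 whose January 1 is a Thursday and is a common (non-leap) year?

1998

Jan 1 advances by 2 weekdays after a leap year and by 1 after a common year.
2004: Jan 1 is Thursday (leap).
2003: Wednesday
2002: Tuesday
2001: Monday
2000: Saturday (leap)
1999: Friday
1998: Thursday
1998 begins on a Thursday and is a common year.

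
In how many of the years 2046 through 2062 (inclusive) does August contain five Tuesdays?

8

August has 31 days; it has five Tuesdays when Tuesday falls among the first (month-length − 28) days — i.e. when August 1 is one of Tuesday/Monday/Sunday.
August 1 by year: 2046:Wed 2047:Thu 2048:Sat 2049:Sun✓ 2050:Mon✓ 2051:Tue✓ 2052:Thu 2053:Fri 2054:Sat 2055:Sun✓ 2056:Tue✓ 2057:Wed 2058:Thu 2059:Fri 2060:Sun✓ 2061:Mon✓ 2062:Tue✓
Years with five Tuesdays: 2049, 2050, 2051, 2055, 2056, 2060, 2061, 2062 → 8.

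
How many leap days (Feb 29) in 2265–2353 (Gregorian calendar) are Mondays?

3

Leap years in 2265–2353: 21 of them.
Feb 29 weekday advances by 5 (mod 7) from one leap year to the next four years later (or differs when a century non-leap intervenes).
Leap-day weekdays: 2268:Sat 2272:Thu 2276:Tue 2280:Sun 2284:Fri 2288:Wed 2292:Mon✓ 2296:Sat 2304:Mon✓ 2308:Sat 2312:Thu 2316:Tue 2320:Sun 2324:Fri 2328:Wed 2332:Mon✓ 2336:Sat 2340:Thu 2344:Tue 2348:Sun 2352:Fri
Monday: 2292, 2304, 2332 → 3.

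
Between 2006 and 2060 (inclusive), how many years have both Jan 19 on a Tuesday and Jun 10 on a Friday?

2

Check each year's weekday for Jan 19 and Jun 10:
  2006: Thu/Sat  2007: Fri/Sun  2008: Sat/Tue  2009: Mon/Wed  2010: Tue/Thu  2011: Wed/Fri  2012: Thu/Sun  2013: Sat/Mon  2014: Sun/Tue  2015: Mon/Wed  2016: Tue/Fri ✓  2017: Thu/Sat  2018: Fri/Sun  2019: Sat/Mon  …(27 more)…  2047: Sat/Mon  2048: Sun/Wed  2049: Tue/Thu  2050: Wed/Fri  2051: Thu/Sat  2052: Fri/Mon  2053: Sun/Tue  2054: Mon/Wed  2055: Tue/Thu  2056: Wed/Sat  2057: Fri/Sun  2058: Sat/Mon  2059: Sun/Tue  2060: Mon/Thu
Both conditions hold in: 2016, 2044 — 2.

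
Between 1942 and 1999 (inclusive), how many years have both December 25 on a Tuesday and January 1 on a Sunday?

Check each year's weekday for December 25 and January 1:
  1942: Fri/Thu  1943: Sat/Fri  1944: Mon/Sat  1945: Tue/Mon  1946: Wed/Tue  1947: Thu/Wed  1948: Sat/Thu  1949: Sun/Sat  1950: Mon/Sun  1951: Tue/Mon  1952: Thu/Tue  1953: Fri/Thu  1954: Sat/Fri  1955: Sun/Sat  …(30 more)…  1986: Thu/Wed  1987: Fri/Thu  1988: Sun/Fri  1989: Mon/Sun  1990: Tue/Mon  1991: Wed/Tue  1992: Fri/Wed  1993: Sat/Fri  1994: Sun/Sat  1995: Mon/Sun  1996: Wed/Mon  1997: Thu/Wed  1998: Fri/Thu  1999: Sat/Fri
Both conditions hold in: 1956, 1984 — 2.

2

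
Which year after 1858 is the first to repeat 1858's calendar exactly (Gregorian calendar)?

Two years share a calendar iff Jan 1 falls on the same weekday and both are leap or both are common. 1858: Jan 1 is Friday, common year.
1859: Jan 1 Saturday, common
1860: Jan 1 Sunday, leap
1861: Jan 1 Tuesday, common
1862: Jan 1 Wednesday, common
1863: Jan 1 Thursday, common
1864: Jan 1 Friday, leap
1865: Jan 1 Sunday, common
1866: Jan 1 Monday, common
1867: Jan 1 Tuesday, common
1868: Jan 1 Wednesday, leap
1869: Jan 1 Friday, common
1869 matches on both conditions.

1869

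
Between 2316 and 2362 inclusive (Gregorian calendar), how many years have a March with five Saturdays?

March has 31 days; it has five Saturdays when Saturday falls among the first (month-length − 28) days — i.e. when March 1 is one of Saturday/Friday/Thursday.
March 1 by year: 2316:Wed 2317:Thu✓ 2318:Fri✓ 2319:Sat✓ 2320:Mon 2321:Tue 2322:Wed 2323:Thu✓ 2324:Sat✓ 2325:Sun 2326:Mon 2327:Tue 2328:Thu✓ 2329:Fri✓ 2330:Sat✓ …(17 more)… 2348:Mon 2349:Tue 2350:Wed 2351:Thu✓ 2352:Sat✓ 2353:Sun 2354:Mon 2355:Tue 2356:Thu✓ 2357:Fri✓ 2358:Sat✓ 2359:Sun 2360:Tue 2361:Wed 2362:Thu✓
Years with five Saturdays: 2317, 2318, 2319, 2323, 2324, 2328, 2329, 2330, 2334, 2335, 2340, 2341, 2345, 2346, 2347, 2351, 2352, 2356, 2357, 2358, 2362 → 21.

21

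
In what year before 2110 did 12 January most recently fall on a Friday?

2103

From one year to the next, a fixed date's weekday advances by 1, or by 2 when a Feb 29 lies between the two dates.
2110: January 12 is Sunday.
2109: Saturday (−1)
2108: Thursday (−2)
2107: Wednesday (−1)
2106: Tuesday (−1)
2105: Monday (−1)
2104: Saturday (−2)
2103: Friday (−1)
12 January falls on a Friday in 2103.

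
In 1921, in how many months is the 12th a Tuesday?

2

Check the 12th of each month of 1921: Jan 12: Wed, Feb 12: Sat, Mar 12: Sat, Apr 12: Tue, May 12: Thu, Jun 12: Sun, Jul 12: Tue, Aug 12: Fri, Sep 12: Mon, Oct 12: Wed, Nov 12: Sat, Dec 12: Mon.
Tuesday occurs in April, July — 2 months.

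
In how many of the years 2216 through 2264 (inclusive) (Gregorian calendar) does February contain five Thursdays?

2

February has 28 days (29 in leap years); it has five Thursdays when Thursday falls among the first (month-length − 28) days — i.e. when February 1 is Thursday in a leap year (never in a common year).
February 1 by year: 2216:Thu✓ 2217:Sat 2218:Sun 2219:Mon 2220:Tue 2221:Thu 2222:Fri 2223:Sat 2224:Sun 2225:Tue 2226:Wed 2227:Thu 2228:Fri 2229:Sun 2230:Mon …(19 more)… 2250:Fri 2251:Sat 2252:Sun 2253:Tue 2254:Wed 2255:Thu 2256:Fri 2257:Sun 2258:Mon 2259:Tue 2260:Wed 2261:Fri 2262:Sat 2263:Sun 2264:Mon
Years with five Thursdays: 2216, 2244 → 2.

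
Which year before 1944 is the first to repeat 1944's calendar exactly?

Two years share a calendar iff Jan 1 falls on the same weekday and both are leap or both are common. 1944: Jan 1 is Saturday, leap year.
1943: Jan 1 Friday, common
1942: Jan 1 Thursday, common
1941: Jan 1 Wednesday, common
1940: Jan 1 Monday, leap
1939: Jan 1 Sunday, common
1938: Jan 1 Saturday, common
1937: Jan 1 Friday, common
1936: Jan 1 Wednesday, leap
1935: Jan 1 Tuesday, common
1934: Jan 1 Monday, common
1933: Jan 1 Sunday, common
1932: Jan 1 Friday, leap
1931: Jan 1 Thursday, common
1930: Jan 1 Wednesday, common
1929: Jan 1 Tuesday, common
1928: Jan 1 Sunday, leap
1927: Jan 1 Saturday, common
1926: Jan 1 Friday, common
1925: Jan 1 Thursday, common
1924: Jan 1 Tuesday, leap
1923: Jan 1 Monday, common
1922: Jan 1 Sunday, common
1921: Jan 1 Saturday, common
1920: Jan 1 Thursday, leap
1919: Jan 1 Wednesday, common
1918: Jan 1 Tuesday, common
1917: Jan 1 Monday, common
1916: Jan 1 Saturday, leap
1916 matches on both conditions.

1916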